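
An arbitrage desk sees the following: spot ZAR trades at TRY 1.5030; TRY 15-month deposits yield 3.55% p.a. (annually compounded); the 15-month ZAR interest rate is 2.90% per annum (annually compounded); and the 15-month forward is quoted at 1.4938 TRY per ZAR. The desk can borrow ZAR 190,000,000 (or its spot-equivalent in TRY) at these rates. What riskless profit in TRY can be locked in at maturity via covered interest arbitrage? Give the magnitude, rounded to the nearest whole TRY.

TRY 4,150,334

T = 15/12 years.
Keep in ZAR, deliver into the forward: 190,000,000·1.03638046545·1.4938 = TRY 294,147,576.46.
Swap to TRY now, deposit: 190,000,000·1.5030·1.04457019307 = TRY 298,297,910.03.
The quoted forward undervalues ZAR, so borrow ZAR, convert to TRY at spot, deposit the TRY at 3.55%, and buy ZAR forward at 1.4938 to cover the loan.
The gap between the two covered legs is TRY 4,150,334.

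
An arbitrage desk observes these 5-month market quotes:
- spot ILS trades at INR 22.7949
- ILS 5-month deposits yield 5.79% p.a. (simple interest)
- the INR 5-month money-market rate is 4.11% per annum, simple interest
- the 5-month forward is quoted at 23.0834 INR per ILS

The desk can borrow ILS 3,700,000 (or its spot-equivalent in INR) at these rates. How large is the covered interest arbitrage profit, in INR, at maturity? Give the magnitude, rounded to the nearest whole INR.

T = 5/12 years.
Keep in ILS, deliver into the forward: 3,700,000·1.024125·23.0834 = INR 87,469,061.99.
Swap to INR now, deposit: 3,700,000·22.7949·1.017125 = INR 85,785,471.85.
The quoted forward overvalues ILS, so borrow INR, buy ILS at spot, deposit the ILS at 5.79%, and sell the proceeds forward at 23.0834.
Arbitrage profit = |87,469,061.99 − 85,785,471.85| = INR 1,683,590.

INR 1,683,590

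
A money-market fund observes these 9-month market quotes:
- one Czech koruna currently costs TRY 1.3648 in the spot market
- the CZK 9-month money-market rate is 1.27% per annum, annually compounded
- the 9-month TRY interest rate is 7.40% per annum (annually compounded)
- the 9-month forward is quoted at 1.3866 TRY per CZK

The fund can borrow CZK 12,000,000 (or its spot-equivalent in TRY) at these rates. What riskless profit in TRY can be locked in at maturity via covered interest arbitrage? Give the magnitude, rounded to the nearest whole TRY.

T = 9/12 years.
Route A — deposit CZK, sell forward: 12,000,000 × 1.0095099585 × 1.3866 = TRY 16,797,438.10.
Route B — convert at spot, deposit TRY: 12,000,000 × 1.3648 × 1.0550018253 = TRY 17,278,397.89.
The quoted forward undervalues CZK, so borrow CZK, convert to TRY at spot, deposit the TRY at 7.40%, and buy CZK forward at 1.3866 to cover the loan.
Arbitrage profit = |16,797,438.10 − 17,278,397.89| = TRY 480,960.

TRY 480,960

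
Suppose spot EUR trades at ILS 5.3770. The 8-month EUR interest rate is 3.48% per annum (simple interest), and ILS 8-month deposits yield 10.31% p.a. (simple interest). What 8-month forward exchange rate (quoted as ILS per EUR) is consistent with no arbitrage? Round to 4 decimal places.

5.6163

T = 8/12 years.
ILS growth factor: 1 + 0.1031×8/12 = 1.0687333.
EUR accumulates by 1 + 0.0348×8/12 = 1.023200.
Forward (ILS per EUR) = 5.377 × 1.0687333 / 1.023200 = 5.616281.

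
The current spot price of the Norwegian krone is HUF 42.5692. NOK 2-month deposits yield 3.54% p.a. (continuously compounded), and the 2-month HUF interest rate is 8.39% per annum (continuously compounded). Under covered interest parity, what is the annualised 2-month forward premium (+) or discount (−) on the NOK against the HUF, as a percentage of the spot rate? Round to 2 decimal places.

+4.87%

T = 2/12 years.
F = S · g_HUF/g_NOK = 42.5692 × 1.0140816/1.0059174 = 42.9146990.
(F − S)/S ÷ T = (42.9146990 − 42.5692)/42.5692/(2/12) = 0.048697 → 4.87%.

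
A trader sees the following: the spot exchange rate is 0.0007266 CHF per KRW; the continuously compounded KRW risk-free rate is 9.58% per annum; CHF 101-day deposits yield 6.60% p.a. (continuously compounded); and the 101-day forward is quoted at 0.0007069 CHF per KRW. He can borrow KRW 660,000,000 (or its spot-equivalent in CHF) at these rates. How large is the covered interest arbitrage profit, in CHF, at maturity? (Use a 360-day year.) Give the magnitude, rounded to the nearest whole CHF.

T = 101/360 years.
Invest the KRW and cover forward: 660,000,000 × 1.02724167 × 0.0007069 = CHF 479,263.71.
Convert at spot and invest in CHF: 660,000,000 × 0.0007266 × 1.01868916 = CHF 488,518.50.
The quoted forward undervalues KRW, so borrow KRW, convert to CHF at spot, deposit the CHF at 6.60%, and buy KRW forward at 0.0007069 to cover the loan.
Profit = 488,518.50 − 479,263.71 = CHF 9,255.

CHF 9,255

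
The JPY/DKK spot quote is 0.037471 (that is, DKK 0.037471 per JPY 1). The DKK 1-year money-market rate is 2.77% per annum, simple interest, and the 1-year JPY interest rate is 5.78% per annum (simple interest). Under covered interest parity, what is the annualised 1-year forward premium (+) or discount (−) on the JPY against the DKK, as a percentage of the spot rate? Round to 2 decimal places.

T = 1 year.
No-arbitrage forward: 0.037471 × 1.027700 / 1.057800 = 0.036404752 DKK/JPY.
Annualised premium = (F − S)/S × (1/T) = (0.036404752 − 0.037471)/0.037471 ÷ 1 = -2.85%.

-2.85%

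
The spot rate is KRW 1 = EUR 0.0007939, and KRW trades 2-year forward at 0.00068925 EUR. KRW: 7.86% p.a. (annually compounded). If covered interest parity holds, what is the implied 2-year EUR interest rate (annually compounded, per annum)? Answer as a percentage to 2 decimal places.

0.50%

T = 2 years.
CIP gives F = S · g_EUR/g_KRW, so g_EUR/g_KRW = 0.00068925/0.0007939 = 0.8681824.
The KRW side grows by (1 + 0.0786)^2 = 1.163378.
Hence g_EUR = 1.0100243.
Annualise: 1.0100243^(1/2) − 1 = 0.005000 = 0.50%.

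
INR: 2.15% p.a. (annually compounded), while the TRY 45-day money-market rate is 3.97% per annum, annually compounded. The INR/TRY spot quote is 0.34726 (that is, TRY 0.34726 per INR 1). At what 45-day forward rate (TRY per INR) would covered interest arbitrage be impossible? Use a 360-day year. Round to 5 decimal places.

T = 45/360 years.
TRY growth factor: (1 + 0.0397)^(45/360) = 1.0048784.
Growth of 1 INR over T: (1 + 0.0215)^(45/360) = 1.0026626.
Forward (TRY per INR) = 0.34726 × 1.0048784 / 1.0026626 = 0.3480274.

0.34803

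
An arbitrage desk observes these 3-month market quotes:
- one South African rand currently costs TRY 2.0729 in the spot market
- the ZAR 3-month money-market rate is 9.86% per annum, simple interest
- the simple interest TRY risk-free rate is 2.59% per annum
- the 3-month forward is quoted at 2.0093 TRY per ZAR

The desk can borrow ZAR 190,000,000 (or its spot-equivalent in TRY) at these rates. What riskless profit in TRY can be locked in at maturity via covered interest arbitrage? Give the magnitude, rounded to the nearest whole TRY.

T = 3/12 years.
Keep in ZAR, deliver into the forward: 190,000,000·1.024650·2.0093 = TRY 391,177,556.55.
Swap to TRY now, deposit: 190,000,000·2.0729·1.006475 = TRY 396,401,185.23.
The quoted forward undervalues ZAR, so borrow ZAR, convert to TRY at spot, deposit the TRY at 2.59%, and buy ZAR forward at 2.0093 to cover the loan.
The gap between the two covered legs is TRY 5,223,629.

TRY 5,223,629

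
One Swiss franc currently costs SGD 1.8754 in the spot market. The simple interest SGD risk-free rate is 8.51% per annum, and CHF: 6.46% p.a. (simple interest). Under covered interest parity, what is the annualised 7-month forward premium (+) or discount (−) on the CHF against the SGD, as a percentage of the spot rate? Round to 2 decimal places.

+1.98%

T = 7/12 years.
No-arbitrage forward: 1.8754 × 1.0496417 / 1.0376833 = 1.8970124 SGD/CHF.
(F − S)/S ÷ T = (1.8970124 − 1.8754)/1.8754/(7/12) = 0.019756 → 1.98%.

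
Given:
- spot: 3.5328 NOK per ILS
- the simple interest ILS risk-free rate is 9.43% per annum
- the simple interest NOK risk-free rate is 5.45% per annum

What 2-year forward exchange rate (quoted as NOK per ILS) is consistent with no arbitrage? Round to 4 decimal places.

3.2962

T = 2 years.
NOK growth factor: 1 + 0.0545×2 = 1.109000.
Growth of 1 ILS over T: 1 + 0.0943×2 = 1.188600.
CIP: F = S · (grow NOK)/(grow ILS) = 3.5328 × 1.109000/1.188600 = 3.296210 NOK per ILS.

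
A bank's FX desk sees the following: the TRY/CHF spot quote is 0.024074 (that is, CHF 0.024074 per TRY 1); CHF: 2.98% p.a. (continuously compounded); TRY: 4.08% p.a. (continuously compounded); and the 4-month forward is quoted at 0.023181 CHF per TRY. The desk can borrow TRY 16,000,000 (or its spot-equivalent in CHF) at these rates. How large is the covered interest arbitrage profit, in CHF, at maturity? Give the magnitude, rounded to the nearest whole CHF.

T = 4/12 years.
Invest the TRY and cover forward: 16,000,000 × 1.0136929 × 0.023181 = CHF 375,974.64.
Convert at spot and invest in CHF: 16,000,000 × 0.024074 × 1.00998283 = CHF 389,029.23.
The quoted forward undervalues TRY, so borrow TRY, convert to CHF at spot, deposit the CHF at 2.98%, and buy TRY forward at 0.023181 to cover the loan.
The gap between the two covered legs is CHF 13,055.

CHF 13,055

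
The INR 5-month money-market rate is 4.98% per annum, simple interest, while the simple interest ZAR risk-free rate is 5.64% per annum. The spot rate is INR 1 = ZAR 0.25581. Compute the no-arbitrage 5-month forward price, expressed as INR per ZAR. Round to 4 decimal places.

3.8986

T = 5/12 years.
Growth of 1 ZAR over T: 1 + 0.0564×5/12 = 1.023500.
Growth of 1 INR over T: 1 + 0.0498×5/12 = 1.020750.
Forward (ZAR per INR) = 0.25581 × 1.023500 / 1.020750 = 0.2564992.
Invert for INR per ZAR: 1 / 0.2564992 = 3.8986.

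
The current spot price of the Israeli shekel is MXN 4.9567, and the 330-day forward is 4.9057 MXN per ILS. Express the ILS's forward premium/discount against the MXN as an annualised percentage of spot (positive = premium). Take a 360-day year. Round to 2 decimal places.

-1.12%

T = 330/360 years.
ILS trades forward at -1.02891% vs spot over the period.
×(1/T) gives -1.12% p.a.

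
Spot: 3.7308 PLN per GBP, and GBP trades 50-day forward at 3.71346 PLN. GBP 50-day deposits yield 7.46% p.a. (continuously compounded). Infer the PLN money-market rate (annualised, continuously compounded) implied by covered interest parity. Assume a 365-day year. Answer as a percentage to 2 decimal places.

T = 50/365 years.
F/S = 3.71346/3.7308 = 0.9953522 = (growth of PLN) / (growth of GBP).
GBP growth factor: e^(0.0746×50/365) = 1.0102716.
So the PLN growth factor = 1.0055761.
Take logs: ln 1.0055761 / (50/365) = 0.040592, so 4.06%.

4.06%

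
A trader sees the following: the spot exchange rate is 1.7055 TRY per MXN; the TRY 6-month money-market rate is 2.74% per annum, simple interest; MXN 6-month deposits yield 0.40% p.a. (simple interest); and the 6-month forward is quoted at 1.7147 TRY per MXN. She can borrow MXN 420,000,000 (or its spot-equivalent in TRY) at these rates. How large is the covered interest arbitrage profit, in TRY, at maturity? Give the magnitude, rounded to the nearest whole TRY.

T = 6/12 years.
Keep in MXN, deliver into the forward: 420,000,000·1.002000·1.7147 = TRY 721,614,348.00.
Swap to TRY now, deposit: 420,000,000·1.7055·1.013700 = TRY 726,123,447.00.
The quoted forward undervalues MXN, so borrow MXN, convert to TRY at spot, deposit the TRY at 2.74%, and buy MXN forward at 1.7147 to cover the loan.
Profit = 726,123,447.00 − 721,614,348.00 = TRY 4,509,099.

TRY 4,509,099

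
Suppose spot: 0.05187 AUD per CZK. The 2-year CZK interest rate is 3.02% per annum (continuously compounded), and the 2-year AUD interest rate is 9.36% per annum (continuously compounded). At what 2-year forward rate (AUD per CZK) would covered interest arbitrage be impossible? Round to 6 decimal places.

T = 2 years.
AUD growth factor: e^(0.0936×2) = 1.2058684.
CZK accumulates by e^(0.0302×2) = 1.0622614.
So F = 0.05187 × 1.2058684 / 1.0622614 = 0.05888230 (AUD/CZK).

0.058882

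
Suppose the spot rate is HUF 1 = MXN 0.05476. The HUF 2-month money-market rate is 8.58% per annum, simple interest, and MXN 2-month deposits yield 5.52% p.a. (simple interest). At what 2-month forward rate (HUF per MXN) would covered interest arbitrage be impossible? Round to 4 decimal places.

T = 2/12 years.
MXN growth factor: 1 + 0.0552×2/12 = 1.009200.
HUF growth factor: 1 + 0.0858×2/12 = 1.014300.
CIP: F = S · (grow MXN)/(grow HUF) = 0.05476 × 1.009200/1.014300 = 0.054484661 MXN per HUF.
Invert for HUF per MXN: 1 / 0.054484661 = 18.3538.

18.3538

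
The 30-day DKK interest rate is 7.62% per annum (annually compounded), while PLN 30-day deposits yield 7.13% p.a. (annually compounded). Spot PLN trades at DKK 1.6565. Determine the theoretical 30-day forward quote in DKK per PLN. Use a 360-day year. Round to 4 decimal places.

T = 30/360 years.
DKK accumulates by (1 + 0.0762)^(30/360) = 1.0061385.
PLN accumulates by (1 + 0.0713)^(30/360) = 1.0057559.
So F = 1.6565 × 1.0061385 / 1.0057559 = 1.657130 (DKK/PLN).

1.6571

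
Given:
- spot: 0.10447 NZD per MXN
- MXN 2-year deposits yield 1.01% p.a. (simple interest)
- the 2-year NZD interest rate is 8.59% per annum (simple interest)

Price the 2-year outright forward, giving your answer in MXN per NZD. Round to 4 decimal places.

T = 2 years.
Growth of 1 NZD over T: 1 + 0.0859×2 = 1.171800.
Growth of 1 MXN over T: 1 + 0.0101×2 = 1.020200.
CIP: F = S · (grow NZD)/(grow MXN) = 0.10447 × 1.171800/1.020200 = 0.1199941 NZD per MXN.
Invert for MXN per NZD: 1 / 0.1199941 = 8.3337.

8.3337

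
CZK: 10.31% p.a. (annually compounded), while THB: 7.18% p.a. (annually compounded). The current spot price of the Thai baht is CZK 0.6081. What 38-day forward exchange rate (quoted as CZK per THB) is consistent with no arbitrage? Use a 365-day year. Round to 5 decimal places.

T = 38/365 years.
Growth of 1 CZK over T: (1 + 0.1031)^(38/365) = 1.010268.
Growth of 1 THB over T: (1 + 0.0718)^(38/365) = 1.007245.
CIP: F = S · (grow CZK)/(grow THB) = 0.6081 × 1.010268/1.007245 = 0.6099251 CZK per THB.

0.60993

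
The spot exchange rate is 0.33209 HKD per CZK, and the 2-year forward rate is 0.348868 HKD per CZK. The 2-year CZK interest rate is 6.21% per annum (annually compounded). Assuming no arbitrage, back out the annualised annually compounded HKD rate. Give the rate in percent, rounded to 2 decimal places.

8.86%

T = 2 years.
F/S = 0.348868/0.33209 = 1.0505224 = (growth of HKD) / (growth of CZK).
CZK growth factor: (1 + 0.0621)^2 = 1.1280564.
So the HKD growth factor = 1.1850485.
Annualise: 1.1850485^(1/2) − 1 = 0.088599 = 8.86%.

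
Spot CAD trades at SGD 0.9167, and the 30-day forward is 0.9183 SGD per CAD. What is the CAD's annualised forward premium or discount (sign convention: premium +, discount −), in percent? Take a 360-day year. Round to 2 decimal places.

+2.09%

T = 30/360 years.
Period premium: (0.9183 − 0.9167)/0.9167 = 0.0017454.
Annualise by dividing by T: 0.0017454 / (30/360) = 0.020945 → 2.09%.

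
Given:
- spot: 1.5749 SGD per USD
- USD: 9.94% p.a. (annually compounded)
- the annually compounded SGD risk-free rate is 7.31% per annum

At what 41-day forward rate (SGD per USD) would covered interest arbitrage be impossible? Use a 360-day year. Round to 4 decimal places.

T = 41/360 years.
Growth of 1 SGD over T: (1 + 0.0731)^(41/360) = 1.0080674.
Growth of 1 USD over T: (1 + 0.0994)^(41/360) = 1.0108511.
CIP: F = S · (grow SGD)/(grow USD) = 1.5749 × 1.0080674/1.0108511 = 1.570563 SGD per USD.

1.5706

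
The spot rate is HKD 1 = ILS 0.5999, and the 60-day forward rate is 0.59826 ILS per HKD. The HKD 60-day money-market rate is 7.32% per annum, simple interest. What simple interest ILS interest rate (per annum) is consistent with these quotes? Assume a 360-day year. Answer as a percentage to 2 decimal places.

5.66%

T = 60/360 years.
By CIP, F/S equals the ILS-to-HKD growth ratio: 0.59826/0.5999 = 0.9972662.
The HKD side grows by 1 + 0.0732×60/360 = 1.012200.
So the ILS growth factor = 1.0094328.
r = (1.0094328 − 1)/(60/360) = 0.056597 → 5.66%.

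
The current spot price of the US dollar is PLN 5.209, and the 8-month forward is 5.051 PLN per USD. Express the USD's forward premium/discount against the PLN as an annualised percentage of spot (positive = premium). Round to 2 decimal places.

-4.55%

T = 8/12 years.
USD trades forward at -3.03321% vs spot over the period.
Annualise by dividing by T: -0.0303321 / (8/12) = -0.045498 → -4.55%.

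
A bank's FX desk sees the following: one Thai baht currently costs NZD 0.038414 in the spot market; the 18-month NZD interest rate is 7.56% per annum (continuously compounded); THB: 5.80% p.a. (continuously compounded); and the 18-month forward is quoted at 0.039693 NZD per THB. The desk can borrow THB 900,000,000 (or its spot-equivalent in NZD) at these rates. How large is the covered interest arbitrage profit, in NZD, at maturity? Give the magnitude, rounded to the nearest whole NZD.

NZD 246,792

T = 18/12 years.
Keep in THB, deliver into the forward: 900,000,000·1.0908966797·0.039693 = NZD 38,970,865.72.
Swap to NZD now, deposit: 900,000,000·0.038414·1.1200798753 = NZD 38,724,073.50.
The quoted forward overvalues THB, so borrow NZD, buy THB at spot, deposit the THB at 5.80%, and sell the proceeds forward at 0.039693.
Profit = 38,970,865.72 − 38,724,073.50 = NZD 246,792.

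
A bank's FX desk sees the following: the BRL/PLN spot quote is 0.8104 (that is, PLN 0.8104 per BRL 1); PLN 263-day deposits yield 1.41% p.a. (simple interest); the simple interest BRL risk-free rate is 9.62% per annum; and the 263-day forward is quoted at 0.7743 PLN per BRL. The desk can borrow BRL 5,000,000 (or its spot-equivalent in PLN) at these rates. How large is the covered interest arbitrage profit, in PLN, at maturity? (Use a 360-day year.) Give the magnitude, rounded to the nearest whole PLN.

T = 263/360 years.
Invest the BRL and cover forward: 5,000,000 × 1.070279444 × 0.7743 = PLN 4,143,586.87.
Convert at spot and invest in PLN: 5,000,000 × 0.8104 × 1.010300833 = PLN 4,093,738.98.
The quoted forward overvalues BRL, so borrow PLN, buy BRL at spot, deposit the BRL at 9.62%, and sell the proceeds forward at 0.7743.
Profit = 4,143,586.87 − 4,093,738.98 = PLN 49,848.

PLN 49,848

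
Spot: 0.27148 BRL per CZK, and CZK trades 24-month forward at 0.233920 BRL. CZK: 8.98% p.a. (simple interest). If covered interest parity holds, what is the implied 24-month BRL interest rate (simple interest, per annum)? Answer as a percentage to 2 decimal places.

T = 2 years.
CIP gives F = S · g_BRL/g_CZK, so g_BRL/g_CZK = 0.23392/0.27148 = 0.8616473.
CZK growth factor: 1 + 0.0898×2 = 1.179600.
Hence g_BRL = 1.0163992.
(1.0163992 − 1)/T = 0.008200, i.e. 0.82%.

0.82%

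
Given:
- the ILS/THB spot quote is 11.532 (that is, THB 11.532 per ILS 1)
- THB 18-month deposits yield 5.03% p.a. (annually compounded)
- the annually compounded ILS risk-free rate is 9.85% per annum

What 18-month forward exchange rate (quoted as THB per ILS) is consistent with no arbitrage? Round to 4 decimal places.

10.7814

T = 18/12 years.
Growth of 1 THB over T: (1 + 0.0503)^(18/12) = 1.07639098.
Growth of 1 ILS over T: (1 + 0.0985)^(18/12) = 1.15133072.
So F = 11.532 × 1.07639098 / 1.15133072 = 10.781386 (THB/ILS).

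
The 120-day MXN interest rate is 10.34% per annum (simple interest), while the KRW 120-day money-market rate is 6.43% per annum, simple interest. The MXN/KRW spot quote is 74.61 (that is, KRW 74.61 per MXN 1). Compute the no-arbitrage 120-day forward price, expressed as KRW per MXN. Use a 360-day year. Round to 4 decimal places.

T = 120/360 years.
Growth of 1 KRW over T: 1 + 0.0643×120/360 = 1.02143333.
MXN accumulates by 1 + 0.1034×120/360 = 1.03446667.
Forward (KRW per MXN) = 74.61 × 1.02143333 / 1.03446667 = 73.669982.

73.6700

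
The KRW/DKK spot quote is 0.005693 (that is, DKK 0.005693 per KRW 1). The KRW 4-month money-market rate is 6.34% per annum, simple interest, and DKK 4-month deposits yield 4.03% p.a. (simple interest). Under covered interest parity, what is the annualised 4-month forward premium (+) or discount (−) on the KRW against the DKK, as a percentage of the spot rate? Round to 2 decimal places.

-2.26%

T = 4/12 years.
F = S · g_DKK/g_KRW = 0.005693 × 1.0134333/1.0211333 = 0.005650071.
Annualised premium = (F − S)/S × (1/T) = (0.005650071 − 0.005693)/0.005693 ÷ (4/12) = -2.26%.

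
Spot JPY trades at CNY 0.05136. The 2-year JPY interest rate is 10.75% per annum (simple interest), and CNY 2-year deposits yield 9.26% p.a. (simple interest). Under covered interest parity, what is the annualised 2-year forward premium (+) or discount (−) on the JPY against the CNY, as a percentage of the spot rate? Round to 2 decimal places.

T = 2 years.
F = S · g_CNY/g_JPY = 0.05136 × 1.185200/1.215000 = 0.05010031.
(F − S)/S ÷ T = (0.05010031 − 0.05136)/0.05136/2 = -0.012263 → -1.23%.

-1.23%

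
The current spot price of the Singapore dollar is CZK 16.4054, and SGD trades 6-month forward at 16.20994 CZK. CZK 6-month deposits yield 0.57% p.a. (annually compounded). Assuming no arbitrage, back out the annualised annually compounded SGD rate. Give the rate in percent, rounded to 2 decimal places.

3.01%

T = 6/12 years.
F/S = 16.20994/16.4054 = 0.9880856 = (growth of CZK) / (growth of SGD).
CZK growth factor: (1 + 0.0057)^(6/12) = 1.002846.
That pins the SGD growth at 1.0149384.
r = 1.0149384^(12/6) − 1 = 0.030100 → 3.01%.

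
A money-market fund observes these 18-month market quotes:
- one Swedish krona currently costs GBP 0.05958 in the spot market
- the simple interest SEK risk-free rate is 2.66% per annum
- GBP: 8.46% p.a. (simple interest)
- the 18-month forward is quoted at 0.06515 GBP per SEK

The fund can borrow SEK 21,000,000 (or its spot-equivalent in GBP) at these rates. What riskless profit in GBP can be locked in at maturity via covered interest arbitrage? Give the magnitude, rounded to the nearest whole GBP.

GBP 12,784

T = 18/12 years.
Keep in SEK, deliver into the forward: 21,000,000·1.039900·0.06515 = GBP 1,422,739.19.
Swap to GBP now, deposit: 21,000,000·0.05958·1.126900 = GBP 1,409,954.74.
The quoted forward overvalues SEK, so borrow GBP, buy SEK at spot, deposit the SEK at 2.66%, and sell the proceeds forward at 0.06515.
The gap between the two covered legs is GBP 12,784.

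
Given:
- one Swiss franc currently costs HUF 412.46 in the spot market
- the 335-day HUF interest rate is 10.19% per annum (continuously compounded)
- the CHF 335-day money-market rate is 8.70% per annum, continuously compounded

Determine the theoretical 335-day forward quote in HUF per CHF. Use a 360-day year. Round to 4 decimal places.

T = 335/360 years.
HUF accumulates by e^(0.1019×335/360) = 1.099464905.
CHF accumulates by e^(0.0870×335/360) = 1.084325715.
Forward (HUF per CHF) = 412.46 × 1.099464905 / 1.084325715 = 418.218704.

418.2187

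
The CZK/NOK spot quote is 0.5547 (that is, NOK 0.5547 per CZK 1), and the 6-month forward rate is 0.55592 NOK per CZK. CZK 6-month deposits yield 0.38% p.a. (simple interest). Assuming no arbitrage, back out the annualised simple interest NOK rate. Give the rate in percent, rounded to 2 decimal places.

0.82%

T = 6/12 years.
F/S = 0.55592/0.5547 = 1.0021994 = (growth of NOK) / (growth of CZK).
CZK growth factor: 1 + 0.0038×6/12 = 1.001900.
That pins the NOK growth at 1.0041036.
r = (1.0041036 − 1)/(6/12) = 0.008207 → 0.82%.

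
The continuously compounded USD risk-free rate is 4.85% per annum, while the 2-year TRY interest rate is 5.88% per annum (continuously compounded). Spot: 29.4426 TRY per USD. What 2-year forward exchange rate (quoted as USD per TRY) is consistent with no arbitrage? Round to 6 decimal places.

T = 2 years.
Growth of 1 TRY over T: e^(0.0588×2) = 1.1247941.
USD growth factor: e^(0.0485×2) = 1.1018604.
CIP: F = S · (grow TRY)/(grow USD) = 29.4426 × 1.1247941/1.1018604 = 30.05541 TRY per USD.
Quoted the other way: 1/30.05541 = 0.033272 USD per TRY.

0.033272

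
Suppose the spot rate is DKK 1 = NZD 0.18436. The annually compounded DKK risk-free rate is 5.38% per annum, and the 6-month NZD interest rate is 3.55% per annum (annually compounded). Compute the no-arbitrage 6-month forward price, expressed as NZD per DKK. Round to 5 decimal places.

T = 6/12 years.
NZD accumulates by (1 + 0.0355)^(6/12) = 1.0175952.
DKK growth factor: (1 + 0.0538)^(6/12) = 1.0265476.
CIP: F = S · (grow NZD)/(grow DKK) = 0.18436 × 1.0175952/1.0265476 = 0.1827522 NZD per DKK.

0.18275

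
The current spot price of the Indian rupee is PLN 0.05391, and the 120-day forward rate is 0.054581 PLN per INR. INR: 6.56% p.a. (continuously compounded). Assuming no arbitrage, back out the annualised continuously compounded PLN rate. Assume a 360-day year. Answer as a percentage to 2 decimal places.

T = 120/360 years.
By CIP, F/S equals the PLN-to-INR growth ratio: 0.054581/0.05391 = 1.0124467.
The INR side grows by e^(0.0656×120/360) = 1.0221075.
So the PLN growth factor = 1.0348294.
r = ln(1.0348294)/(120/360) = 0.102710 → 10.27%.

10.27%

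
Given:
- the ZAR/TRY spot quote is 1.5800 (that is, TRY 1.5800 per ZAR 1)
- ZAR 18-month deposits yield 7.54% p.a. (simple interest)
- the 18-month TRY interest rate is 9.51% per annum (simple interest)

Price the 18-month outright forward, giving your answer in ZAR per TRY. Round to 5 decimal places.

0.61654

T = 18/12 years.
TRY growth factor: 1 + 0.0951×18/12 = 1.142650.
Growth of 1 ZAR over T: 1 + 0.0754×18/12 = 1.113100.
So F = 1.58 × 1.142650 / 1.113100 = 1.621945 (TRY/ZAR).
Invert for ZAR per TRY: 1 / 1.621945 = 0.61654.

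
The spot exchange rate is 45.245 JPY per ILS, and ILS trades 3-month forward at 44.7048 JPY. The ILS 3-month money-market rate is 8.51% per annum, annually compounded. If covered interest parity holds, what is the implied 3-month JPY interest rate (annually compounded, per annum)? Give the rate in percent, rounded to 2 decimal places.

T = 3/12 years.
By CIP, F/S equals the JPY-to-ILS growth ratio: 44.7048/45.245 = 0.9880606.
The ILS side grows by (1 + 0.0851)^(3/12) = 1.0206279.
Hence g_JPY = 1.0084422.
r = 1.0084422^(12/3) − 1 = 0.034199 → 3.42%.

3.42%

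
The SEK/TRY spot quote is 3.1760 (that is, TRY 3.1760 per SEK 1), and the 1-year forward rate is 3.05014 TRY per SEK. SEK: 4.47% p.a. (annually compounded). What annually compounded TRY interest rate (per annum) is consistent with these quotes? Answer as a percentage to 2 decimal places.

T = 1 year.
CIP gives F = S · g_TRY/g_SEK, so g_TRY/g_SEK = 3.05014/3.176 = 0.9603715.
The SEK side grows by (1 + 0.0447)^1 = 1.044700.
So the TRY growth factor = 1.0033001.
r = 1.0033001^(1/1) − 1 = 0.003300 → 0.33%.

0.33%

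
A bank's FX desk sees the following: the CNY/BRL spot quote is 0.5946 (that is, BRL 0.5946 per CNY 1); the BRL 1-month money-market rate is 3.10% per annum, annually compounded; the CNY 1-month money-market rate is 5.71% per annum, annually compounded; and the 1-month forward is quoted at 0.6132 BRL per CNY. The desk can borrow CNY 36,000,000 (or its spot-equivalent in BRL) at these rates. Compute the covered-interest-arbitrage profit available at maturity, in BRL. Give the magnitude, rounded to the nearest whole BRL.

BRL 717,461

T = 1/12 years.
Keep in CNY, deliver into the forward: 36,000,000·1.0046381656·0.6132 = BRL 22,177,588.43.
Swap to BRL now, deposit: 36,000,000·0.5946·1.0025473394 = BRL 21,460,127.33.
The quoted forward overvalues CNY, so borrow BRL, buy CNY at spot, deposit the CNY at 5.71%, and sell the proceeds forward at 0.6132.
Arbitrage profit = |22,177,588.43 − 21,460,127.33| = BRL 717,461.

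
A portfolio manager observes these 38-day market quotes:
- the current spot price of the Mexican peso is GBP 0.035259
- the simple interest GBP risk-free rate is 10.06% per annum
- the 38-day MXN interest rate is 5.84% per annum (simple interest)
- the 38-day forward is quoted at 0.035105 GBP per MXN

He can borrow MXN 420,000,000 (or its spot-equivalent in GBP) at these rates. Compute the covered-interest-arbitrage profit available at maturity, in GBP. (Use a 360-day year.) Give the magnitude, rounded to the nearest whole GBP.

T = 38/360 years.
Route A — deposit MXN, sell forward: 420,000,000 × 1.0061644444 × 0.035105 = GBP 14,834,989.18.
Route B — convert at spot, deposit GBP: 420,000,000 × 0.035259 × 1.0106188889 = GBP 14,966,032.79.
The quoted forward undervalues MXN, so borrow MXN, convert to GBP at spot, deposit the GBP at 10.06%, and buy MXN forward at 0.035105 to cover the loan.
Arbitrage profit = |14,834,989.18 − 14,966,032.79| = GBP 131,044.

GBP 131,044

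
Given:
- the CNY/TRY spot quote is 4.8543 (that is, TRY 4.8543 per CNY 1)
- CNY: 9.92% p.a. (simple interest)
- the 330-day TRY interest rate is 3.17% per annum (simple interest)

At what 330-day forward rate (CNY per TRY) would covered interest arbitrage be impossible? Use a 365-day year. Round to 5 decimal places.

T = 330/365 years.
TRY accumulates by 1 + 0.0317×330/365 = 1.0286603.
CNY accumulates by 1 + 0.0992×330/365 = 1.0896877.
So F = 4.8543 × 1.0286603 / 1.0896877 = 4.582437 (TRY/CNY).
Invert for CNY per TRY: 1 / 4.582437 = 0.21822.

0.21822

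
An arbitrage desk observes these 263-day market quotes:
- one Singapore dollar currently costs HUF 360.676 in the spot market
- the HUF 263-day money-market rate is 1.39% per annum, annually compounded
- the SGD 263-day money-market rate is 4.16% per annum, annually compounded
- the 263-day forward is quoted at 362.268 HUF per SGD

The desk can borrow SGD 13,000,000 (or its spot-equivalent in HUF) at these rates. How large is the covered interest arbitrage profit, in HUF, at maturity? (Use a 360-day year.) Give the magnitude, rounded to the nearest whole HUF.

T = 263/360 years.
Route A — deposit SGD, sell forward: 13,000,000 × 1.030223715152 × 362.268 = HUF 4,851,822,102.93.
Route B — convert at spot, deposit HUF: 13,000,000 × 360.676 × 1.010135817069 = HUF 4,736,312,697.44.
The quoted forward overvalues SGD, so borrow HUF, buy SGD at spot, deposit the SGD at 4.16%, and sell the proceeds forward at 362.268.
Profit = 4,851,822,102.93 − 4,736,312,697.44 = HUF 115,509,405.

HUF 115,509,405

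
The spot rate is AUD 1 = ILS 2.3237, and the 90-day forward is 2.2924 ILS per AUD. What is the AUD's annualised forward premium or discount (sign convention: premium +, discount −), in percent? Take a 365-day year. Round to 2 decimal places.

-5.46%

T = 90/365 years.
AUD trades forward at -1.34699% vs spot over the period.
Per annum: -0.0134699 / (90/365) = -0.054628 = -5.46%.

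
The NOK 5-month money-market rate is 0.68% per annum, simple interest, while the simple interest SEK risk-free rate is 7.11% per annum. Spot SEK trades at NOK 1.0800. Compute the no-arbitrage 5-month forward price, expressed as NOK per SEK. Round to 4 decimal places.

1.0519

T = 5/12 years.
NOK growth factor: 1 + 0.0068×5/12 = 1.0028333.
SEK growth factor: 1 + 0.0711×5/12 = 1.029625.
So F = 1.08 × 1.0028333 / 1.029625 = 1.051898 (NOK/SEK).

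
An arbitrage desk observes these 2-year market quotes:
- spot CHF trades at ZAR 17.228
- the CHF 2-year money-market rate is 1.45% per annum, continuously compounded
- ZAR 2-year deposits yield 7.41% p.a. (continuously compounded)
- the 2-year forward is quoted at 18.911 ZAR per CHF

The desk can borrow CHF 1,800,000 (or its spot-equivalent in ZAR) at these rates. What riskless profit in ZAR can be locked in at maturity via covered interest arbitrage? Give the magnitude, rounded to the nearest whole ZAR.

T = 2 years.
Route A — deposit CHF, sell forward: 1,800,000 × 1.0294245945 × 18.911 = ZAR 35,041,407.31.
Route B — convert at spot, deposit ZAR: 1,800,000 × 17.228 × 1.1597448221 = ZAR 35,964,150.83.
The quoted forward undervalues CHF, so borrow CHF, convert to ZAR at spot, deposit the ZAR at 7.41%, and buy CHF forward at 18.911 to cover the loan.
Arbitrage profit = |35,041,407.31 − 35,964,150.83| = ZAR 922,744.

ZAR 922,744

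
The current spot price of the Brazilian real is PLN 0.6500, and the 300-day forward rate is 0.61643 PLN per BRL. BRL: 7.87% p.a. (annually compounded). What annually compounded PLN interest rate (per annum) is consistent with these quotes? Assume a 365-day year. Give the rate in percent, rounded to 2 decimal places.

1.13%

T = 300/365 years.
CIP gives F = S · g_PLN/g_BRL, so g_PLN/g_BRL = 0.61643/0.65 = 0.9483538.
BRL growth factor: (1 + 0.0787)^(300/365) = 1.0642451.
That pins the PLN growth at 1.0092809.
Annualise: 1.0092809^(365/300) − 1 = 0.011303 = 1.13%.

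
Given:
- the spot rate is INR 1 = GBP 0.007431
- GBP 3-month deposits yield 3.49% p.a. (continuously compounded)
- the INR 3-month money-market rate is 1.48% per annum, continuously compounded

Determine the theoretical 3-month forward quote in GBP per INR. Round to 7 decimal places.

T = 3/12 years.
GBP growth factor: e^(0.0349×3/12) = 1.0087632.
INR growth factor: e^(0.0148×3/12) = 1.0037069.
Forward (GBP per INR) = 0.007431 × 1.0087632 / 1.0037069 = 0.007468435.

0.0074684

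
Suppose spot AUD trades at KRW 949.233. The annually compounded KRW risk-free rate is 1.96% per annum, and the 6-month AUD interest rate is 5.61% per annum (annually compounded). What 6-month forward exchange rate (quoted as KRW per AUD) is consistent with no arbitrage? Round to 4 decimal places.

T = 6/12 years.
Growth of 1 KRW over T: (1 + 0.0196)^(6/12) = 1.009752445.
Growth of 1 AUD over T: (1 + 0.0561)^(6/12) = 1.027667261.
Forward (KRW per AUD) = 949.233 × 1.009752445 / 1.027667261 = 932.685490.

932.6855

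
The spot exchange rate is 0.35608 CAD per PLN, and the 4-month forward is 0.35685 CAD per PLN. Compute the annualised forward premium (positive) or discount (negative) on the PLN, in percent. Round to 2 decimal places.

T = 4/12 years.
Period premium: (0.35685 − 0.35608)/0.35608 = 0.0021624.
Annualise by dividing by T: 0.0021624 / (4/12) = 0.006487 → 0.65%.

+0.65%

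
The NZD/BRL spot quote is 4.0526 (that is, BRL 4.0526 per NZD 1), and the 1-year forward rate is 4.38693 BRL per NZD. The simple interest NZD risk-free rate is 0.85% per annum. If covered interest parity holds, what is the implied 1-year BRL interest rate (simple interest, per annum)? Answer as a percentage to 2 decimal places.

T = 1 year.
CIP gives F = S · g_BRL/g_NZD, so g_BRL/g_NZD = 4.38693/4.0526 = 1.0824977.
NZD growth factor: 1 + 0.0085×1 = 1.008500.
So the BRL growth factor = 1.0916989.
r = (1.0916989 − 1)/1 = 0.091699 → 9.17%.

9.17%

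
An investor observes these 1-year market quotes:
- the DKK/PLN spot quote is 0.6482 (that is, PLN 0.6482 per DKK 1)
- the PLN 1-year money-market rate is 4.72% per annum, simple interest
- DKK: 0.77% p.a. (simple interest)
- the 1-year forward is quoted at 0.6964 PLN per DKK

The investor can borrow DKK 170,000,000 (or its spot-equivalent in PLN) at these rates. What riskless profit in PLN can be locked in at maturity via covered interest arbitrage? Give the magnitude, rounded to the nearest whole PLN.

PLN 3,904,431

T = 1 year.
Keep in DKK, deliver into the forward: 170,000,000·1.007700·0.6964 = PLN 119,299,587.60.
Swap to PLN now, deposit: 170,000,000·0.6482·1.047200 = PLN 115,395,156.80.
The quoted forward overvalues DKK, so borrow PLN, buy DKK at spot, deposit the DKK at 0.77%, and sell the proceeds forward at 0.6964.
Arbitrage profit = |119,299,587.60 − 115,395,156.80| = PLN 3,904,431.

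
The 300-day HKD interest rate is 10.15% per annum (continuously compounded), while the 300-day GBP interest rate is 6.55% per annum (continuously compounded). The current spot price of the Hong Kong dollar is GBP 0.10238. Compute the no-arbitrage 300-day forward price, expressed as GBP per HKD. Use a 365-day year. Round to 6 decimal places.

T = 300/365 years.
GBP growth factor: e^(0.0655×300/365) = 1.0553111.
HKD growth factor: e^(0.1015×300/365) = 1.0870033.
CIP: F = S · (grow GBP)/(grow HKD) = 0.10238 × 1.0553111/1.0870033 = 0.09939505 GBP per HKD.

0.099395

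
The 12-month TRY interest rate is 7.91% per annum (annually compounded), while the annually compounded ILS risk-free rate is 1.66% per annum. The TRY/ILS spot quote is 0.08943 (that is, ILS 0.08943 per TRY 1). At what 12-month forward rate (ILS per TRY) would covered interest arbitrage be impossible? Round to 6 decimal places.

T = 1 year.
ILS accumulates by (1 + 0.0166)^1 = 1.016600.
TRY accumulates by (1 + 0.0791)^1 = 1.079100.
Forward (ILS per TRY) = 0.08943 × 1.016600 / 1.079100 = 0.08425034.

0.084250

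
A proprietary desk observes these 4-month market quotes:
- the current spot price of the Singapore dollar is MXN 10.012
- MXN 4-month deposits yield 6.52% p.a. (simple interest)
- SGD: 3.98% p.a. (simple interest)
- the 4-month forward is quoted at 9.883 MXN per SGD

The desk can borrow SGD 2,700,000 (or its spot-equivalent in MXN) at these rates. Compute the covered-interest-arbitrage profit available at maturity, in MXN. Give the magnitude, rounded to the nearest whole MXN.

T = 4/12 years.
Keep in SGD, deliver into the forward: 2,700,000·1.0132666667·9.883 = MXN 27,038,109.06.
Swap to MXN now, deposit: 2,700,000·10.012·1.0217333333 = MXN 27,619,904.16.
The quoted forward undervalues SGD, so borrow SGD, convert to MXN at spot, deposit the MXN at 6.52%, and buy SGD forward at 9.883 to cover the loan.
Arbitrage profit = |27,038,109.06 − 27,619,904.16| = MXN 581,795.

MXN 581,795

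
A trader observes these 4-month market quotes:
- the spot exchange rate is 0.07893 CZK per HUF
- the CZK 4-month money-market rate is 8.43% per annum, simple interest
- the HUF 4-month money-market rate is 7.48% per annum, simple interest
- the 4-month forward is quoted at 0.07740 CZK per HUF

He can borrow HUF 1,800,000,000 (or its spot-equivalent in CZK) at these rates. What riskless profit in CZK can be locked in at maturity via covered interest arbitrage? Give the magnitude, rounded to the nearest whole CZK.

T = 4/12 years.
Invest the HUF and cover forward: 1,800,000,000 × 1.02493333333 × 0.07740 = CZK 142,793,712.00.
Convert at spot and invest in CZK: 1,800,000,000 × 0.07893 × 1.028100 = CZK 146,066,279.40.
The quoted forward undervalues HUF, so borrow HUF, convert to CZK at spot, deposit the CZK at 8.43%, and buy HUF forward at 0.07740 to cover the loan.
Profit = 146,066,279.40 − 142,793,712.00 = CZK 3,272,567.

CZK 3,272,567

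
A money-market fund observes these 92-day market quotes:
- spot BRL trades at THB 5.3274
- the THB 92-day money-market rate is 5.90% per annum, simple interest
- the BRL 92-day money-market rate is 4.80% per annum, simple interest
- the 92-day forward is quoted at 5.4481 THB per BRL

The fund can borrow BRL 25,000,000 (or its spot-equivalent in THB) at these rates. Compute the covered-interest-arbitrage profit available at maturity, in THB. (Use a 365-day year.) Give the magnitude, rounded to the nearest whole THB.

T = 92/365 years.
Invest the BRL and cover forward: 25,000,000 × 1.01209863014 × 5.4481 = THB 137,850,363.67.
Convert at spot and invest in THB: 25,000,000 × 5.3274 × 1.01487123288 = THB 135,165,625.15.
The quoted forward overvalues BRL, so borrow THB, buy BRL at spot, deposit the BRL at 4.80%, and sell the proceeds forward at 5.4481.
Arbitrage profit = |137,850,363.67 − 135,165,625.15| = THB 2,684,739.

THB 2,684,739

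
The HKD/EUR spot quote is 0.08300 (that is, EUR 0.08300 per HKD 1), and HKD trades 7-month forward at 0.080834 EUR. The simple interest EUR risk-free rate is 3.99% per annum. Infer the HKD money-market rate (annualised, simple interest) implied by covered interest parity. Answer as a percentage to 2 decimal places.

T = 7/12 years.
By CIP, F/S equals the EUR-to-HKD growth ratio: 0.080834/0.083 = 0.9739036.
The EUR side grows by 1 + 0.0399×7/12 = 1.023275.
Hence g_HKD = 1.0506943.
r = (1.0506943 − 1)/(7/12) = 0.086905 → 8.69%.

8.69%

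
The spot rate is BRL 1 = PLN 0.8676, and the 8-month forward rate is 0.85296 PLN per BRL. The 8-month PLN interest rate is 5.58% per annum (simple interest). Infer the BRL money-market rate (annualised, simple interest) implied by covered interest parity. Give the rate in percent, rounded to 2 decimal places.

8.25%

T = 8/12 years.
By CIP, F/S equals the PLN-to-BRL growth ratio: 0.85296/0.8676 = 0.9831259.
PLN growth factor: 1 + 0.0558×8/12 = 1.037200.
That pins the BRL growth at 1.0550022.
r = (1.0550022 − 1)/(8/12) = 0.082503 → 8.25%.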